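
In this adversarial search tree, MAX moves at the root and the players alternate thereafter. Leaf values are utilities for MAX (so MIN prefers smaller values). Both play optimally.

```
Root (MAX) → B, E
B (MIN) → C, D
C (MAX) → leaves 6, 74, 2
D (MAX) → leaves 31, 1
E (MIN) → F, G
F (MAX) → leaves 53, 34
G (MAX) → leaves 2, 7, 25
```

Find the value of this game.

31

C (MAX): max(6, 74, 2) = 74
D (MAX): max(31, 1) = 31
B (MIN): min(74, 31) = 31
F (MAX): max(53, 34) = 53
G (MAX): max(2, 7, 25) = 25
E (MIN): min(53, 25) = 25
Root (MAX): max(31, 25) = 31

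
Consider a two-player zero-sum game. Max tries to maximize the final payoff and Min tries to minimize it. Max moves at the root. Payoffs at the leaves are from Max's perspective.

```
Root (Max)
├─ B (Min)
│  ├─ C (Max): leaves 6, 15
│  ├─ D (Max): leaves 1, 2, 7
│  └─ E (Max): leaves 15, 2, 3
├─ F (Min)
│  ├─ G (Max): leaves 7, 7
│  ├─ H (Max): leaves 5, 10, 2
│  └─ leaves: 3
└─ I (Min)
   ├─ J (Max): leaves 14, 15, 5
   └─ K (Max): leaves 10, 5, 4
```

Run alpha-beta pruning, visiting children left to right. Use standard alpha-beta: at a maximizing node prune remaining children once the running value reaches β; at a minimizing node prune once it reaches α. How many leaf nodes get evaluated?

14

C [α=-∞,β=+∞]: v=15
D [α=-∞,β=15]: v=7
E [α=-∞,β=7]: v=15 after child 1 ≥ β → β-cutoff, skip 2
B [α=-∞,β=+∞]: v=7
G [α=7,β=+∞]: v=7
F [α=7,β=+∞]: v=7 after child 1 ≤ α → α-cutoff, skip 2
J [α=7,β=+∞]: v=15
K [α=7,β=15]: v=10
I [α=7,β=+∞]: v=10
Root [α=-∞,β=+∞]: v=10
Leaves evaluated: 14 of 20.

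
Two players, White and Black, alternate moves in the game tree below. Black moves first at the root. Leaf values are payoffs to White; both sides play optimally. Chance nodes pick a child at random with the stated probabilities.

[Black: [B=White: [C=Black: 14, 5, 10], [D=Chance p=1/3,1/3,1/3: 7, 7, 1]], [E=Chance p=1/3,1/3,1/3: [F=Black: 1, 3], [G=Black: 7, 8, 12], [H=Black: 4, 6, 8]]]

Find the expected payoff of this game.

4

C (Black): min(14, 5, 10) = 5
D (Chance): 1/3·7 + 1/3·7 + 1/3·1 = 5
B (White): max(5, 5) = 5
F (Black): min(1, 3) = 1
G (Black): min(7, 8, 12) = 7
H (Black): min(4, 6, 8) = 4
E (Chance): 1/3·1 + 1/3·7 + 1/3·4 = 4
Root (Black): min(5, 4) = 4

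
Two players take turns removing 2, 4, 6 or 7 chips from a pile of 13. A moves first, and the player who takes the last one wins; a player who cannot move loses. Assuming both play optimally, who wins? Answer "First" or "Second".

i:   0  1  2  3  4  5  6  7  8  9 10 11 12 13
     L  L  W  W  W  W  W  W  W  L  L  W  W  W
Position 13 is W, so the first player wins.

First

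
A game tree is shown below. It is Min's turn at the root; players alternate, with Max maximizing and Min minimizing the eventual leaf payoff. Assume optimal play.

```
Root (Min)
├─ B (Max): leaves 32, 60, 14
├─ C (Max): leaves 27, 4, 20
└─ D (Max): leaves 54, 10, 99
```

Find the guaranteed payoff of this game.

27

B (Max): max(32, 60, 14) = 60
C (Max): max(27, 4, 20) = 27
D (Max): max(54, 10, 99) = 99
Root (Min): min(60, 27, 99) = 27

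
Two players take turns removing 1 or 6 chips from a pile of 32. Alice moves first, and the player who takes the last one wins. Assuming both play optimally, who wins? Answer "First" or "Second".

Second

Positions where the player to move wins (W) vs loses (L):
i:   0  1  2  3  4  5  6  7  8  9 10 11 12 13 14 15 16 17 18 19 20 21 22 23 24 25 26 27 28 29 30 31 32
     L  W  L  W  L  W  W  L  W  L  W  L  W  W  L  W  L  W  L  W  W  L  W  L  W  L  W  W  L  W  L  W  L
Position 32 is L, so the second player wins.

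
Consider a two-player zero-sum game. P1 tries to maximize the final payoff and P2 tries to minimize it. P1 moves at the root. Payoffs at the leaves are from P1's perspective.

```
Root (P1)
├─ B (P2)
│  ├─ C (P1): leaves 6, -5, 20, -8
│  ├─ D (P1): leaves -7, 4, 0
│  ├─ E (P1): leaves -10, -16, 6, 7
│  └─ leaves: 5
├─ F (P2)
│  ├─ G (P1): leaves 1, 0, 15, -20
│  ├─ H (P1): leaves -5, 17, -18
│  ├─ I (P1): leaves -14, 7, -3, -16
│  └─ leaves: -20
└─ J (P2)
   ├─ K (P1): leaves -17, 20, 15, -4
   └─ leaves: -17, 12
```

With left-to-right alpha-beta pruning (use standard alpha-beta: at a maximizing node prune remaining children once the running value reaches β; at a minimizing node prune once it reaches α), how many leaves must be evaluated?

27

C [α=-∞,β=+∞]: v=20
D [α=-∞,β=20]: v=4
E [α=-∞,β=4]: v=6 after child 3 ≥ β → β-cutoff, skip 1
B [α=-∞,β=+∞]: v=4
G [α=4,β=+∞]: v=15
H [α=4,β=15]: v=17 after child 2 ≥ β → β-cutoff, skip 1
I [α=4,β=15]: v=7
F [α=4,β=+∞]: v=-20
K [α=4,β=+∞]: v=20
J [α=4,β=+∞]: v=-17 after child 2 ≤ α → α-cutoff, skip 1
Root [α=-∞,β=+∞]: v=4
Leaves evaluated: 27 of 30.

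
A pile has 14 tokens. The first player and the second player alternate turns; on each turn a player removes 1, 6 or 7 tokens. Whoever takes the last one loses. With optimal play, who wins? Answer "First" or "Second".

W/L table (W = player to move can force a win):
i:   0  1  2  3  4  5  6  7  8  9 10 11 12 13 14
     W  L  W  L  W  L  W  W  W  W  W  W  W  L  W
Position 14 is W, so the first player wins.

First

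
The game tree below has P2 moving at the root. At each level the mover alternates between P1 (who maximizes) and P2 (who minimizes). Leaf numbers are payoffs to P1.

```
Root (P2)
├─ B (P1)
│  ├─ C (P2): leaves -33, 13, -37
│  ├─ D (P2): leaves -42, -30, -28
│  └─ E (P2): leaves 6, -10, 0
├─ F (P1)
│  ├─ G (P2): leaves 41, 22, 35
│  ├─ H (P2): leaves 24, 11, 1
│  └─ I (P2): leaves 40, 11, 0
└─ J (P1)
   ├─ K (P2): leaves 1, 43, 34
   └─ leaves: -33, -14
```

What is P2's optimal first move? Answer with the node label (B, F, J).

C (P2): min(-33, 13, -37) = -37
D (P2): min(-42, -30, -28) = -42
E (P2): min(6, -10, 0) = -10
B (P1): max(-37, -42, -10) = -10
G (P2): min(41, 22, 35) = 22
H (P2): min(24, 11, 1) = 1
I (P2): min(40, 11, 0) = 0
F (P1): max(22, 1, 0) = 22
K (P2): min(1, 43, 34) = 1
J (P1): max(1, -33, -14) = 1
Root (P2): min(-10, 22, 1) = -10
P2 picks the child with the lowest value: B (value -10).

B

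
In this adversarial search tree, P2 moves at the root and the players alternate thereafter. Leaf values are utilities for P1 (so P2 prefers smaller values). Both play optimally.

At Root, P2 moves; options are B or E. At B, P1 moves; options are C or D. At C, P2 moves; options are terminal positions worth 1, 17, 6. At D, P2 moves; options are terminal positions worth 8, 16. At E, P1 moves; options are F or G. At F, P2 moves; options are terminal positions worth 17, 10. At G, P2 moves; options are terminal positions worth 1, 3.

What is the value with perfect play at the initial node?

8

C (P2): min(1, 17, 6) = 1
D (P2): min(8, 16) = 8
B (P1): max(1, 8) = 8
F (P2): min(17, 10) = 10
G (P2): min(1, 3) = 1
E (P1): max(10, 1) = 10
Root (P2): min(8, 10) = 8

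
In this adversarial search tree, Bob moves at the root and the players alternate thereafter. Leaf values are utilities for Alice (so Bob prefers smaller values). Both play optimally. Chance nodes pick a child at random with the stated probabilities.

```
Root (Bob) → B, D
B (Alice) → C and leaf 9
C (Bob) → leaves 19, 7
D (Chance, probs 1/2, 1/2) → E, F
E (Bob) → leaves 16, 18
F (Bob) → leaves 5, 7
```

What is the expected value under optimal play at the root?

9

C (Bob): min(19, 7) = 7
B (Alice): max(7, 9) = 9
E (Bob): min(16, 18) = 16
F (Bob): min(5, 7) = 5
D (Chance): 1/2·16 + 1/2·5 = 10.5
Root (Bob): min(9, 10.5) = 9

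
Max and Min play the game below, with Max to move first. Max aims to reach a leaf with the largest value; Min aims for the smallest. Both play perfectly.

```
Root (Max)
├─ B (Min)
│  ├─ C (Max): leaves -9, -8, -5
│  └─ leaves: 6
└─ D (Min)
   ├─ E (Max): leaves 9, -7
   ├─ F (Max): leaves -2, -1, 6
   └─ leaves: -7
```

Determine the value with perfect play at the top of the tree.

-5

C (Max): max(-9, -8, -5) = -5
B (Min): min(-5, 6) = -5
E (Max): max(9, -7) = 9
F (Max): max(-2, -1, 6) = 6
D (Min): min(9, 6, -7) = -7
Root (Max): max(-5, -7) = -5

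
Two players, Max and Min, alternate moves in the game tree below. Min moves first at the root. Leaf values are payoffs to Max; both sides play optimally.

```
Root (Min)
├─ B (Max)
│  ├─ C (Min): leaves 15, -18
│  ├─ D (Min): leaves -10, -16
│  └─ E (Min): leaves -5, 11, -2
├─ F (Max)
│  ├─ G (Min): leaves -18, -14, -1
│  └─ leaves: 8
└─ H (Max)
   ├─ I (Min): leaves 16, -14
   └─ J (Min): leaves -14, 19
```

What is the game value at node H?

-14

I: min(16, -14) = -14
J: min(-14, 19) = -14
H: max(-14, -14) = -14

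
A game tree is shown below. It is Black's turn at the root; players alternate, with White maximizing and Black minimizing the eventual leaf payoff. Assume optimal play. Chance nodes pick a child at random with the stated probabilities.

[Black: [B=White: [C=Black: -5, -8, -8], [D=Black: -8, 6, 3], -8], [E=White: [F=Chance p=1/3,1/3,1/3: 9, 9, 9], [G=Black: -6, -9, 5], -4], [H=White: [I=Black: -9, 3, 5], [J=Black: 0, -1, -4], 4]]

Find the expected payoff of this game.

C (Black): min(-5, -8, -8) = -8
D (Black): min(-8, 6, 3) = -8
B (White): max(-8, -8, -8) = -8
F (Chance): 1/3·9 + 1/3·9 + 1/3·9 = 9
G (Black): min(-6, -9, 5) = -9
E (White): max(9, -9, -4) = 9
I (Black): min(-9, 3, 5) = -9
J (Black): min(0, -1, -4) = -4
H (White): max(-9, -4, 4) = 4
Root (Black): min(-8, 9, 4) = -8

-8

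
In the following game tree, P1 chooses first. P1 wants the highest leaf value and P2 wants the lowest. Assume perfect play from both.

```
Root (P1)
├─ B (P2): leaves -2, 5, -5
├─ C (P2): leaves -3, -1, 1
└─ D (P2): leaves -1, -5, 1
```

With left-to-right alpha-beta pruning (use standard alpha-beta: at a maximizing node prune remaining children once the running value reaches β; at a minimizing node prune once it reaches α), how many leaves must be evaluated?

B [α=-∞,β=+∞]: v=-5
C [α=-5,β=+∞]: v=-3
D [α=-3,β=+∞]: v=-5 after child 2 ≤ α → α-cutoff, skip 1
Root [α=-∞,β=+∞]: v=-3
Leaves evaluated: 8 of 9.

8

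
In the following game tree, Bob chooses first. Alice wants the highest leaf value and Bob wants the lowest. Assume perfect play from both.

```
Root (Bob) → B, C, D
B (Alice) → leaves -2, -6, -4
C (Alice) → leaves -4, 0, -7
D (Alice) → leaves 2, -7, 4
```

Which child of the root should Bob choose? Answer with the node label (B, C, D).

B

B (Alice): max(-2, -6, -4) = -2
C (Alice): max(-4, 0, -7) = 0
D (Alice): max(2, -7, 4) = 4
Root (Bob): min(-2, 0, 4) = -2
Bob picks the child with the lowest value: B (value -2).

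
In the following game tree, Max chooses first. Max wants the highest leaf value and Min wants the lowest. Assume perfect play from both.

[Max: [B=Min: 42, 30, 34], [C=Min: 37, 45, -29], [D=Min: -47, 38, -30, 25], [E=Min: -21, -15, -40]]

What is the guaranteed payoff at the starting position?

30

B (Min): min(42, 30, 34) = 30
C (Min): min(37, 45, -29) = -29
D (Min): min(-47, 38, -30, 25) = -47
E (Min): min(-21, -15, -40) = -40
Root (Max): max(30, -29, -47, -40) = 30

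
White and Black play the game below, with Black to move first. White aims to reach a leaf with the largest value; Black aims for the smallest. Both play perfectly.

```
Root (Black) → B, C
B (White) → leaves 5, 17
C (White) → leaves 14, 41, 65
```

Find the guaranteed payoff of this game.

17

B (White): max(5, 17) = 17
C (White): max(14, 41, 65) = 65
Root (Black): min(17, 65) = 17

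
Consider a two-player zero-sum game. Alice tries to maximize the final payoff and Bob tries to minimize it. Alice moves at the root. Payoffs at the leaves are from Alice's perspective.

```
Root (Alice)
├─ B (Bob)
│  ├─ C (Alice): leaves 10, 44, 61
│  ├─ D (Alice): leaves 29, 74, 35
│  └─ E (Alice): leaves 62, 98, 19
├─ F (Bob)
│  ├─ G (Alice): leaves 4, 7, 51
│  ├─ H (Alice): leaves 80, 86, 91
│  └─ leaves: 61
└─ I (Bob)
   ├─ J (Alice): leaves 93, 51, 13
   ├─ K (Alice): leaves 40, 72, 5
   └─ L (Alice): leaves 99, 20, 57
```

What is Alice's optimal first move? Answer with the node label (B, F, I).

C (Alice): max(10, 44, 61) = 61
D (Alice): max(29, 74, 35) = 74
E (Alice): max(62, 98, 19) = 98
B (Bob): min(61, 74, 98) = 61
G (Alice): max(4, 7, 51) = 51
H (Alice): max(80, 86, 91) = 91
F (Bob): min(51, 91, 61) = 51
J (Alice): max(93, 51, 13) = 93
K (Alice): max(40, 72, 5) = 72
L (Alice): max(99, 20, 57) = 99
I (Bob): min(93, 72, 99) = 72
Root (Alice): max(61, 51, 72) = 72
Alice picks the child with the highest value: I (value 72).

I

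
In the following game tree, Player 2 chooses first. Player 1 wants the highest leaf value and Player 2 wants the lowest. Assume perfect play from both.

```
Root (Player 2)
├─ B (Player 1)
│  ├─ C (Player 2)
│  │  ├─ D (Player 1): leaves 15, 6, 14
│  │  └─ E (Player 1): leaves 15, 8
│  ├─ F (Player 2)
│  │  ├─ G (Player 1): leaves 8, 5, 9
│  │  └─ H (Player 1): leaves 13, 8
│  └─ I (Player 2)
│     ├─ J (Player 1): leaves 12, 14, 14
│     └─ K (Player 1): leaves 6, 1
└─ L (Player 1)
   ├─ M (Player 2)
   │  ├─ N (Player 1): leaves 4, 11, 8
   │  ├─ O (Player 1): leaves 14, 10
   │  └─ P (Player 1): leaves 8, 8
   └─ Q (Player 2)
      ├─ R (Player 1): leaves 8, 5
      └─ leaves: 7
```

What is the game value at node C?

D: max(15, 6, 14) = 15
E: max(15, 8) = 15
C: min(15, 15) = 15

15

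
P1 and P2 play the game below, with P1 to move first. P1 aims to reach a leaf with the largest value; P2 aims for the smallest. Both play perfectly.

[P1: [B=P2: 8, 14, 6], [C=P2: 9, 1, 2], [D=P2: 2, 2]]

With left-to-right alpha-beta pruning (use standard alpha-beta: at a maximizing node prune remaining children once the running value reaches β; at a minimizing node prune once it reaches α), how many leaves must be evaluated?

6

B [α=-∞,β=+∞]: v=6
C [α=6,β=+∞]: v=1 after child 2 ≤ α → α-cutoff, skip 1
D [α=6,β=+∞]: v=2 after child 1 ≤ α → α-cutoff, skip 1
Root [α=-∞,β=+∞]: v=6
Leaves evaluated: 6 of 8.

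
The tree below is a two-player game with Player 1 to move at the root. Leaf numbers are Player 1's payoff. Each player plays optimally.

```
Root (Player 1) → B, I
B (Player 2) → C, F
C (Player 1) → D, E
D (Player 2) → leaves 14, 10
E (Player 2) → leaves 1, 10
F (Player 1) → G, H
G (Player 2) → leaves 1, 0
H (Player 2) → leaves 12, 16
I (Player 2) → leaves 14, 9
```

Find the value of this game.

10

D (Player 2): min(14, 10) = 10
E (Player 2): min(1, 10) = 1
C (Player 1): max(10, 1) = 10
G (Player 2): min(1, 0) = 0
H (Player 2): min(12, 16) = 12
F (Player 1): max(0, 12) = 12
B (Player 2): min(10, 12) = 10
I (Player 2): min(14, 9) = 9
Root (Player 1): max(10, 9) = 10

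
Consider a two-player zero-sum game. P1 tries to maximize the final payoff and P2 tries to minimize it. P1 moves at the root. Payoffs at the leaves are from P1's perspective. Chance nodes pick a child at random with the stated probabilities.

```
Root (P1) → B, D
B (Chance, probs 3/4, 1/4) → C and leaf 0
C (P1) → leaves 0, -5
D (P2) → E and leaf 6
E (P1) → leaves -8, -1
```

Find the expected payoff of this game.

0

C (P1): max(0, -5) = 0
B (Chance): 3/4·0 + 1/4·0 = 0
E (P1): max(-8, -1) = -1
D (P2): min(-1, 6) = -1
Root (P1): max(0, -1) = 0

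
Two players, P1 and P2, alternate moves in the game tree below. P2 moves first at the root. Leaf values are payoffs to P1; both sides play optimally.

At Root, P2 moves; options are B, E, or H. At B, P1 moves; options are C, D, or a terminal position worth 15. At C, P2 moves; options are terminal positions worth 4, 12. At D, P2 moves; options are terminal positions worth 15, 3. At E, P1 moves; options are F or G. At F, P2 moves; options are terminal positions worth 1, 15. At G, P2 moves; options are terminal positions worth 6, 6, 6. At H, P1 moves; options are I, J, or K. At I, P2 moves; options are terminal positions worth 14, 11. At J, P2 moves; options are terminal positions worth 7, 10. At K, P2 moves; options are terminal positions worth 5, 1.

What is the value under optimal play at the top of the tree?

C (P2): min(4, 12) = 4
D (P2): min(15, 3) = 3
B (P1): max(4, 3, 15) = 15
F (P2): min(1, 15) = 1
G (P2): min(6, 6, 6) = 6
E (P1): max(1, 6) = 6
I (P2): min(14, 11) = 11
J (P2): min(7, 10) = 7
K (P2): min(5, 1) = 1
H (P1): max(11, 7, 1) = 11
Root (P2): min(15, 6, 11) = 6

6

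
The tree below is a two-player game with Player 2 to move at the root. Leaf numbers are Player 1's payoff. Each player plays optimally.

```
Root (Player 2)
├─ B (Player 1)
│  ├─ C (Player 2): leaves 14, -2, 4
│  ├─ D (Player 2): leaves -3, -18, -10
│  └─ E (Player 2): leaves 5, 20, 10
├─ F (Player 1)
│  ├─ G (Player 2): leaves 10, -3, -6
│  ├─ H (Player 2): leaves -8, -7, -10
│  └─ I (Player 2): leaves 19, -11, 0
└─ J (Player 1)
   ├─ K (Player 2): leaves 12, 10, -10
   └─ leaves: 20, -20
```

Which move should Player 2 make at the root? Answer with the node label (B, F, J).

C (Player 2): min(14, -2, 4) = -2
D (Player 2): min(-3, -18, -10) = -18
E (Player 2): min(5, 20, 10) = 5
B (Player 1): max(-2, -18, 5) = 5
G (Player 2): min(10, -3, -6) = -6
H (Player 2): min(-8, -7, -10) = -10
I (Player 2): min(19, -11, 0) = -11
F (Player 1): max(-6, -10, -11) = -6
K (Player 2): min(12, 10, -10) = -10
J (Player 1): max(-10, 20, -20) = 20
Root (Player 2): min(5, -6, 20) = -6
Player 2 picks the child with the lowest value: F (value -6).

F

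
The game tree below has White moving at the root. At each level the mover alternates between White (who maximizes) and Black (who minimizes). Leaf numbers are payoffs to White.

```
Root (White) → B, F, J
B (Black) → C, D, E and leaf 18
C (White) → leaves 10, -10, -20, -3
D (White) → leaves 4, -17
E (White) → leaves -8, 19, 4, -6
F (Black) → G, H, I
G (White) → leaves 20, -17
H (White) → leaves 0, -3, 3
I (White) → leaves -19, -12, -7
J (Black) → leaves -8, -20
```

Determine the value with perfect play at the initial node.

C (White): max(10, -10, -20, -3) = 10
D (White): max(4, -17) = 4
E (White): max(-8, 19, 4, -6) = 19
B (Black): min(10, 4, 19, 18) = 4
G (White): max(20, -17) = 20
H (White): max(0, -3, 3) = 3
I (White): max(-19, -12, -7) = -7
F (Black): min(20, 3, -7) = -7
J (Black): min(-8, -20) = -20
Root (White): max(4, -7, -20) = 4

4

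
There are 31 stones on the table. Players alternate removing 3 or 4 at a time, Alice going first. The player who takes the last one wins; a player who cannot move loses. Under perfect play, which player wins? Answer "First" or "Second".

First

W/L table (W = player to move can force a win):
i:   0  1  2  3  4  5  6  7  8  9 10 11 12 13 14 15 16 17 18 19 20 21 22 23 24 25 26 27 28 29 30 31
     L  L  L  W  W  W  W  L  L  L  W  W  W  W  L  L  L  W  W  W  W  L  L  L  W  W  W  W  L  L  L  W
Position 31 is W, so the first player wins.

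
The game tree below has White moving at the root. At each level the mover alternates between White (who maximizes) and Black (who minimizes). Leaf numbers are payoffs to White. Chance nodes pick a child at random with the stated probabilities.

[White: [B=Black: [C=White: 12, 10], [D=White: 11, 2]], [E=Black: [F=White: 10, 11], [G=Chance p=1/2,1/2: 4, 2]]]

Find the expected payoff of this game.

C (White): max(12, 10) = 12
D (White): max(11, 2) = 11
B (Black): min(12, 11) = 11
F (White): max(10, 11) = 11
G (Chance): 1/2·4 + 1/2·2 = 3
E (Black): min(11, 3) = 3
Root (White): max(11, 3) = 11

11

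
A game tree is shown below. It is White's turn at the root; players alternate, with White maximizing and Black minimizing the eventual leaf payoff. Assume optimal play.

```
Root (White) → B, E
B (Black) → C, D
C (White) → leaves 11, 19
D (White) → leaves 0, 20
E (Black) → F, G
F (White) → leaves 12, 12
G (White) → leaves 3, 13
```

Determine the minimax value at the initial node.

C (White): max(11, 19) = 19
D (White): max(0, 20) = 20
B (Black): min(19, 20) = 19
F (White): max(12, 12) = 12
G (White): max(3, 13) = 13
E (Black): min(12, 13) = 12
Root (White): max(19, 12) = 19

19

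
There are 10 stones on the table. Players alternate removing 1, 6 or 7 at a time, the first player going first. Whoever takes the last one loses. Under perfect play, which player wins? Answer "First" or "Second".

First

i:   0  1  2  3  4  5  6  7  8  9 10
     W  L  W  L  W  L  W  W  W  W  W
Position 10 is W, so the first player wins.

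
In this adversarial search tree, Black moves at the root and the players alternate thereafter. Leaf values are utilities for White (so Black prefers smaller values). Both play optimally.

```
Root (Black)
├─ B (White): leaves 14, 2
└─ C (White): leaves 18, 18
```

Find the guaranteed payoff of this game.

B (White): max(14, 2) = 14
C (White): max(18, 18) = 18
Root (Black): min(14, 18) = 14

14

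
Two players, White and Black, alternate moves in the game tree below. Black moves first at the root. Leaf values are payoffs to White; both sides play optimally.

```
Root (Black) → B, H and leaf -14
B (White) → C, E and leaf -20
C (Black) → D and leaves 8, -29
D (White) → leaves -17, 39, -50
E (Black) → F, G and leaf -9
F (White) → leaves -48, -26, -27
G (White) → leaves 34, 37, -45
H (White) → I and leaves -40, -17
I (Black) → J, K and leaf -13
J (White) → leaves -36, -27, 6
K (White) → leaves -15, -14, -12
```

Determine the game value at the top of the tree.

D (White): max(-17, 39, -50) = 39
C (Black): min(39, 8, -29) = -29
F (White): max(-48, -26, -27) = -26
G (White): max(34, 37, -45) = 37
E (Black): min(-26, 37, -9) = -26
B (White): max(-29, -26, -20) = -20
J (White): max(-36, -27, 6) = 6
K (White): max(-15, -14, -12) = -12
I (Black): min(6, -12, -13) = -13
H (White): max(-13, -40, -17) = -13
Root (Black): min(-20, -13, -14) = -20

-20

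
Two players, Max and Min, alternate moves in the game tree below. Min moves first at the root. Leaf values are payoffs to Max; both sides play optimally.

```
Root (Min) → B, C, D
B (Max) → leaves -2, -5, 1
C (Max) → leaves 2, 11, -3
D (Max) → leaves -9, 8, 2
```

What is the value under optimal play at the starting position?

B (Max): max(-2, -5, 1) = 1
C (Max): max(2, 11, -3) = 11
D (Max): max(-9, 8, 2) = 8
Root (Min): min(1, 11, 8) = 1

1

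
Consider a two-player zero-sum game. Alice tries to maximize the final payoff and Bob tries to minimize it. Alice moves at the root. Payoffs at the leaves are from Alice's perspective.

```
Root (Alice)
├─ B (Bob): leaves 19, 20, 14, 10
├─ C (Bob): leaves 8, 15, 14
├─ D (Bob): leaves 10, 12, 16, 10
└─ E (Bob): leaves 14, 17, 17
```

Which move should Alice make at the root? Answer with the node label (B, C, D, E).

B (Bob): min(19, 20, 14, 10) = 10
C (Bob): min(8, 15, 14) = 8
D (Bob): min(10, 12, 16, 10) = 10
E (Bob): min(14, 17, 17) = 14
Root (Alice): max(10, 8, 10, 14) = 14
Alice picks the child with the highest value: E (value 14).

E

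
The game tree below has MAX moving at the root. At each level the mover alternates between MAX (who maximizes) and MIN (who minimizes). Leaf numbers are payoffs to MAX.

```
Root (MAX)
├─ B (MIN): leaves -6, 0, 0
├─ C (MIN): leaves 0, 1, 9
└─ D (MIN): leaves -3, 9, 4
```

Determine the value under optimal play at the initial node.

0

B (MIN): min(-6, 0, 0) = -6
C (MIN): min(0, 1, 9) = 0
D (MIN): min(-3, 9, 4) = -3
Root (MAX): max(-6, 0, -3) = 0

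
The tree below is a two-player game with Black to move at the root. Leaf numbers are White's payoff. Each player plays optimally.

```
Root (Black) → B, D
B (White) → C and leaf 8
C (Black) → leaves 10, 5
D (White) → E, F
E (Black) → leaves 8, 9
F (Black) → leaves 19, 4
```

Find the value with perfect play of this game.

C (Black): min(10, 5) = 5
B (White): max(5, 8) = 8
E (Black): min(8, 9) = 8
F (Black): min(19, 4) = 4
D (White): max(8, 4) = 8
Root (Black): min(8, 8) = 8

8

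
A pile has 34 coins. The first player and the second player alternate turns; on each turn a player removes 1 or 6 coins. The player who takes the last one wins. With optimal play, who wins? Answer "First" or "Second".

First

Positions where the player to move wins (W) vs loses (L):
i:   0  1  2  3  4  5  6  7  8  9 10 11 12 13 14 15 16 17 18 19 20 21 22 23 24 25 26 27 28 29 30 31 32 33 34
     L  W  L  W  L  W  W  L  W  L  W  L  W  W  L  W  L  W  L  W  W  L  W  L  W  L  W  W  L  W  L  W  L  W  W
Position 34 is W, so the first player wins.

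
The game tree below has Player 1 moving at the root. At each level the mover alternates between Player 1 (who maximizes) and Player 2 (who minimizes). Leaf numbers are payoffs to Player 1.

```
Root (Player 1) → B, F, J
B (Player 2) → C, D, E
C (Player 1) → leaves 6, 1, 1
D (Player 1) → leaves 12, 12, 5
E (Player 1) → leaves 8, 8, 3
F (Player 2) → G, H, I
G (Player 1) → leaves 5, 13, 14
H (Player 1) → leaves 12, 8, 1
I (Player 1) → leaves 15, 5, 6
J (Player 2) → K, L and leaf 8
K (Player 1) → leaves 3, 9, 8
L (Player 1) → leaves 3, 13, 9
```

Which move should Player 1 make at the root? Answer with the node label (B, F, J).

C (Player 1): max(6, 1, 1) = 6
D (Player 1): max(12, 12, 5) = 12
E (Player 1): max(8, 8, 3) = 8
B (Player 2): min(6, 12, 8) = 6
G (Player 1): max(5, 13, 14) = 14
H (Player 1): max(12, 8, 1) = 12
I (Player 1): max(15, 5, 6) = 15
F (Player 2): min(14, 12, 15) = 12
K (Player 1): max(3, 9, 8) = 9
L (Player 1): max(3, 13, 9) = 13
J (Player 2): min(9, 13, 8) = 8
Root (Player 1): max(6, 12, 8) = 12
Player 1 picks the child with the highest value: F (value 12).

F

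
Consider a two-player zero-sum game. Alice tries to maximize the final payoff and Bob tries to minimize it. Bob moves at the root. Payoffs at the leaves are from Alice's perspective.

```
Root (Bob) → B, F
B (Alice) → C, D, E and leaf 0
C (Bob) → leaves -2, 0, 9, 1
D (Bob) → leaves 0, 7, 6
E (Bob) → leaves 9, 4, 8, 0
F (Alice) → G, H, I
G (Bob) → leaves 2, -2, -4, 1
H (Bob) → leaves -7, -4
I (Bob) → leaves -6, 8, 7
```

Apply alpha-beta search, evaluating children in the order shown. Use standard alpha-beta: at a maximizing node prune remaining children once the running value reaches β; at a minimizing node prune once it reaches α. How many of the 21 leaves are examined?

18

C [α=-∞,β=+∞]: v=-2
D [α=-2,β=+∞]: v=0
E [α=0,β=+∞]: v=0
B [α=-∞,β=+∞]: v=0
G [α=-∞,β=0]: v=-4
H [α=-4,β=0]: v=-7 after child 1 ≤ α → α-cutoff, skip 1
I [α=-4,β=0]: v=-6 after child 1 ≤ α → α-cutoff, skip 2
F [α=-∞,β=0]: v=-4
Root [α=-∞,β=+∞]: v=-4
Leaves evaluated: 18 of 21.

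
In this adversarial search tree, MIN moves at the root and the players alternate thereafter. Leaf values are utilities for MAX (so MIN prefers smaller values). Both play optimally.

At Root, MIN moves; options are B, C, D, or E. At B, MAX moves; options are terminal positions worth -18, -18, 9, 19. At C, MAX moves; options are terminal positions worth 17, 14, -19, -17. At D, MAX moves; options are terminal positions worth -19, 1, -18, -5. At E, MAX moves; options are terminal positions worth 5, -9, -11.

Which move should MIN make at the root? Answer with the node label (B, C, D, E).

B (MAX): max(-18, -18, 9, 19) = 19
C (MAX): max(17, 14, -19, -17) = 17
D (MAX): max(-19, 1, -18, -5) = 1
E (MAX): max(5, -9, -11) = 5
Root (MIN): min(19, 17, 1, 5) = 1
MIN picks the child with the lowest value: D (value 1).

D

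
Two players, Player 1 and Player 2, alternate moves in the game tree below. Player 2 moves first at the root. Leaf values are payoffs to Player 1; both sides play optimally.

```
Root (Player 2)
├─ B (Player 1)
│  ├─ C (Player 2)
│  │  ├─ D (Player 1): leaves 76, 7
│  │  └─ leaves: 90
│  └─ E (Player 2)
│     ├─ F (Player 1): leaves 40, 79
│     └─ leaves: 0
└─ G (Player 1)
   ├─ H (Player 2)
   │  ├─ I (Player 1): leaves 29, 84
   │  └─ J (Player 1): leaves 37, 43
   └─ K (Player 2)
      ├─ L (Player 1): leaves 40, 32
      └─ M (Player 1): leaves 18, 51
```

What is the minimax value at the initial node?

43

D (Player 1): max(76, 7) = 76
C (Player 2): min(76, 90) = 76
F (Player 1): max(40, 79) = 79
E (Player 2): min(79, 0) = 0
B (Player 1): max(76, 0) = 76
I (Player 1): max(29, 84) = 84
J (Player 1): max(37, 43) = 43
H (Player 2): min(84, 43) = 43
L (Player 1): max(40, 32) = 40
M (Player 1): max(18, 51) = 51
K (Player 2): min(40, 51) = 40
G (Player 1): max(43, 40) = 43
Root (Player 2): min(76, 43) = 43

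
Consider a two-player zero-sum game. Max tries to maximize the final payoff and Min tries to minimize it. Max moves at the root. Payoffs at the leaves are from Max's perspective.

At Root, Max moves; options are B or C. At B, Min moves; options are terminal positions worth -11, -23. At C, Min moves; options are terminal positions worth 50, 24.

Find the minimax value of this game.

B (Min): min(-11, -23) = -23
C (Min): min(50, 24) = 24
Root (Max): max(-23, 24) = 24

24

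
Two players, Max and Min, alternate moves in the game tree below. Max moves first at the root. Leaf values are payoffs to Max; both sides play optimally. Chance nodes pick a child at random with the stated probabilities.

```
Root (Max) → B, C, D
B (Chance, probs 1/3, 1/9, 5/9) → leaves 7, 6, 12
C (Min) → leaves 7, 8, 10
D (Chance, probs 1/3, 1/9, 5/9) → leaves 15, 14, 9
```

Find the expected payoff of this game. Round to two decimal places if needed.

11.56

B (Chance): 1/3·7 + 1/9·6 + 5/9·12 = 9.67
C (Min): min(7, 8, 10) = 7
D (Chance): 1/3·15 + 1/9·14 + 5/9·9 = 11.56
Root (Max): max(9.67, 7, 11.56) = 11.56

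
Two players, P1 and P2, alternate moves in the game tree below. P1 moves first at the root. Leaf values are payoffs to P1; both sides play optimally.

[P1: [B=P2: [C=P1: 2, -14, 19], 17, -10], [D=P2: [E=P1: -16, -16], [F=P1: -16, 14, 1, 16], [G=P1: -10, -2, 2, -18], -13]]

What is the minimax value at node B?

C: max(2, -14, 19) = 19
B: min(19, 17, -10) = -10

-10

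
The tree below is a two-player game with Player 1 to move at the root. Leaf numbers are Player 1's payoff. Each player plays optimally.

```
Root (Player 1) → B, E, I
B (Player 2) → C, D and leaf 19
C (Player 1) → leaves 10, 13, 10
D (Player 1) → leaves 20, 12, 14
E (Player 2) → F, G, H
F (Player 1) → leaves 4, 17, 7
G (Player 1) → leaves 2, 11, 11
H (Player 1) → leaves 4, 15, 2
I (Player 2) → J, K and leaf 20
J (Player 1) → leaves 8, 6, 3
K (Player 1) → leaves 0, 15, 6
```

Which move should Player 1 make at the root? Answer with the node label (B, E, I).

B

C (Player 1): max(10, 13, 10) = 13
D (Player 1): max(20, 12, 14) = 20
B (Player 2): min(13, 20, 19) = 13
F (Player 1): max(4, 17, 7) = 17
G (Player 1): max(2, 11, 11) = 11
H (Player 1): max(4, 15, 2) = 15
E (Player 2): min(17, 11, 15) = 11
J (Player 1): max(8, 6, 3) = 8
K (Player 1): max(0, 15, 6) = 15
I (Player 2): min(8, 15, 20) = 8
Root (Player 1): max(13, 11, 8) = 13
Player 1 picks the child with the highest value: B (value 13).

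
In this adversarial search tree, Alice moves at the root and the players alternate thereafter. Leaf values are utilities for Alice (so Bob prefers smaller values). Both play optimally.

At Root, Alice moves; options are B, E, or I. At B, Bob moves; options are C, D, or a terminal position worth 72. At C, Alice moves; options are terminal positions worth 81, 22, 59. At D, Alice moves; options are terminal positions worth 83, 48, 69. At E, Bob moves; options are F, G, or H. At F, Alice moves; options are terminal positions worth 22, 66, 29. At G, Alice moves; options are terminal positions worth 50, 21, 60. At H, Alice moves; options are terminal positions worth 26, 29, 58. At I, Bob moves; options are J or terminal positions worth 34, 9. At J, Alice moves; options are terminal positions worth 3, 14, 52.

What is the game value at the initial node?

72

C (Alice): max(81, 22, 59) = 81
D (Alice): max(83, 48, 69) = 83
B (Bob): min(81, 83, 72) = 72
F (Alice): max(22, 66, 29) = 66
G (Alice): max(50, 21, 60) = 60
H (Alice): max(26, 29, 58) = 58
E (Bob): min(66, 60, 58) = 58
J (Alice): max(3, 14, 52) = 52
I (Bob): min(52, 34, 9) = 9
Root (Alice): max(72, 58, 9) = 72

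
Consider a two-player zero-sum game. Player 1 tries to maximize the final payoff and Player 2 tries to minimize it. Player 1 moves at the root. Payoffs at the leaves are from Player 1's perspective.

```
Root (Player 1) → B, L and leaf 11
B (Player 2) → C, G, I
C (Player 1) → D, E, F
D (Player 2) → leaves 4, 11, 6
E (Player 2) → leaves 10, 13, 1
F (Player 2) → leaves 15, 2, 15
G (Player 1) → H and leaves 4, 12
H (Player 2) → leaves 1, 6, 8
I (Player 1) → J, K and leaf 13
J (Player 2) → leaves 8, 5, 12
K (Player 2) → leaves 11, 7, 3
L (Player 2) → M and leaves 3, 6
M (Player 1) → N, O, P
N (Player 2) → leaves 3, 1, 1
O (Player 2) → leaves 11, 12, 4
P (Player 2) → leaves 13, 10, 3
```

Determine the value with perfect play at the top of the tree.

D (Player 2): min(4, 11, 6) = 4
E (Player 2): min(10, 13, 1) = 1
F (Player 2): min(15, 2, 15) = 2
C (Player 1): max(4, 1, 2) = 4
H (Player 2): min(1, 6, 8) = 1
G (Player 1): max(1, 4, 12) = 12
J (Player 2): min(8, 5, 12) = 5
K (Player 2): min(11, 7, 3) = 3
I (Player 1): max(5, 3, 13) = 13
B (Player 2): min(4, 12, 13) = 4
N (Player 2): min(3, 1, 1) = 1
O (Player 2): min(11, 12, 4) = 4
P (Player 2): min(13, 10, 3) = 3
M (Player 1): max(1, 4, 3) = 4
L (Player 2): min(4, 3, 6) = 3
Root (Player 1): max(4, 3, 11) = 11

11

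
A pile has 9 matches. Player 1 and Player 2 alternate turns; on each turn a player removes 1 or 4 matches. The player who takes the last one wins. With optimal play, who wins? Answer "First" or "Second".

i:   0  1  2  3  4  5  6  7  8  9
     L  W  L  W  W  L  W  L  W  W
Position 9 is W, so the first player wins.

First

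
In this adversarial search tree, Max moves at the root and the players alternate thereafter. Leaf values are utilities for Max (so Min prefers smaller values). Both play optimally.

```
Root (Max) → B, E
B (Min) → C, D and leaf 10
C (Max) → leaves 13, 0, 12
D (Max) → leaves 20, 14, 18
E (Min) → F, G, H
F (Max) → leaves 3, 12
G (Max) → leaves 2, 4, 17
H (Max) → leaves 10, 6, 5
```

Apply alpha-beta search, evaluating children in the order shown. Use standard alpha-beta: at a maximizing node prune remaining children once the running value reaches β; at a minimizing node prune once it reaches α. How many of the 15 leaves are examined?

C [α=-∞,β=+∞]: v=13
D [α=-∞,β=13]: v=20 after child 1 ≥ β → β-cutoff, skip 2
B [α=-∞,β=+∞]: v=10
F [α=10,β=+∞]: v=12
G [α=10,β=12]: v=17
H [α=10,β=12]: v=10
E [α=10,β=+∞]: v=10
Root [α=-∞,β=+∞]: v=10
Leaves evaluated: 13 of 15.

13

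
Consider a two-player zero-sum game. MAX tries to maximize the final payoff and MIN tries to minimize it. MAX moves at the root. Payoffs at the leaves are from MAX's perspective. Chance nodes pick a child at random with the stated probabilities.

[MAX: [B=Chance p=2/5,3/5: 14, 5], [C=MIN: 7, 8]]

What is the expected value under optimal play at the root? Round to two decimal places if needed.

B (Chance): 2/5·14 + 3/5·5 = 8.6
C (MIN): min(7, 8) = 7
Root (MAX): max(8.6, 7) = 8.6

8.6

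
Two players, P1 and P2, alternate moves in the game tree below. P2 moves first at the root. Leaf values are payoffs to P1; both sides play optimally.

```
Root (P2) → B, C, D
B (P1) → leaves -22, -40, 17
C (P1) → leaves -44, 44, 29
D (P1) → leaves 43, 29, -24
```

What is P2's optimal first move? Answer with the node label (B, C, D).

B (P1): max(-22, -40, 17) = 17
C (P1): max(-44, 44, 29) = 44
D (P1): max(43, 29, -24) = 43
Root (P2): min(17, 44, 43) = 17
P2 picks the child with the lowest value: B (value 17).

B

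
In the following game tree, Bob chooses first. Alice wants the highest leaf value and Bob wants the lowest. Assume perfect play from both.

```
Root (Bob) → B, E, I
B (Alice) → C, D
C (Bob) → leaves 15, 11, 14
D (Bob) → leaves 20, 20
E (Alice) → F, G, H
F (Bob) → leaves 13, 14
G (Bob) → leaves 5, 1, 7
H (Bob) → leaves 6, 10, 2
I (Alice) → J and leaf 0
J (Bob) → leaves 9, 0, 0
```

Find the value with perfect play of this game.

C (Bob): min(15, 11, 14) = 11
D (Bob): min(20, 20) = 20
B (Alice): max(11, 20) = 20
F (Bob): min(13, 14) = 13
G (Bob): min(5, 1, 7) = 1
H (Bob): min(6, 10, 2) = 2
E (Alice): max(13, 1, 2) = 13
J (Bob): min(9, 0, 0) = 0
I (Alice): max(0, 0) = 0
Root (Bob): min(20, 13, 0) = 0

0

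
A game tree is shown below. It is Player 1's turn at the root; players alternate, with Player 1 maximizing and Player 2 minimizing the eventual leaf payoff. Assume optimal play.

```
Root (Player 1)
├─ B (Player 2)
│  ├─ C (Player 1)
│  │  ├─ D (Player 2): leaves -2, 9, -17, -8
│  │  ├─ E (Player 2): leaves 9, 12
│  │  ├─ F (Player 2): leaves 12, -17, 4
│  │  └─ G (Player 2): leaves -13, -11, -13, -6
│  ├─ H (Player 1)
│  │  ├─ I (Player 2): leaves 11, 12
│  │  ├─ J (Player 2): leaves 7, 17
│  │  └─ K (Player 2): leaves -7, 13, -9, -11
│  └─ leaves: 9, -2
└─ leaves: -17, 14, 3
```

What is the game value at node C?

D: min(-2, 9, -17, -8) = -17
E: min(9, 12) = 9
F: min(12, -17, 4) = -17
G: min(-13, -11, -13, -6) = -13
C: max(-17, 9, -17, -13) = 9

9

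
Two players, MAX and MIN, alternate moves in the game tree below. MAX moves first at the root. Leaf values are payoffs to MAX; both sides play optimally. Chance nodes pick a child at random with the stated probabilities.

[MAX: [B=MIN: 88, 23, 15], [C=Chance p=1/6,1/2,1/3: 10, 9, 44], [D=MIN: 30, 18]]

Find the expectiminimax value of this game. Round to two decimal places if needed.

20.83

B (MIN): min(88, 23, 15) = 15
C (Chance): 1/6·10 + 1/2·9 + 1/3·44 = 20.83
D (MIN): min(30, 18) = 18
Root (MAX): max(15, 20.83, 18) = 20.83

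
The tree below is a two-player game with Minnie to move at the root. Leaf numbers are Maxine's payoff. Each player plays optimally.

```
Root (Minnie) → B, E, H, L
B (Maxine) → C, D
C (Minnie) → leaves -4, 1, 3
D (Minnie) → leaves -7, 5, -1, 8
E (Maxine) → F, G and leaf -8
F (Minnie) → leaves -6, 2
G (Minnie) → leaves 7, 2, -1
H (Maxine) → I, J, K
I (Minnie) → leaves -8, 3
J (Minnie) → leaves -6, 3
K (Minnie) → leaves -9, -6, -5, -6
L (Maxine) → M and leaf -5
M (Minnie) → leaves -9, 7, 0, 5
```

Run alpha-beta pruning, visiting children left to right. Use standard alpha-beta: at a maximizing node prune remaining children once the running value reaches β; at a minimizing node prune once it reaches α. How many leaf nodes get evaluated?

19

C [α=-∞,β=+∞]: v=-4
D [α=-4,β=+∞]: v=-7 after child 1 ≤ α → α-cutoff, skip 3
B [α=-∞,β=+∞]: v=-4
F [α=-∞,β=-4]: v=-6
G [α=-6,β=-4]: v=-1
E [α=-∞,β=-4]: v=-1 after child 2 ≥ β → β-cutoff, skip 1
I [α=-∞,β=-4]: v=-8
J [α=-8,β=-4]: v=-6
K [α=-6,β=-4]: v=-9 after child 1 ≤ α → α-cutoff, skip 3
H [α=-∞,β=-4]: v=-6
M [α=-∞,β=-6]: v=-9
L [α=-∞,β=-6]: v=-5
Root [α=-∞,β=+∞]: v=-6
Leaves evaluated: 19 of 26.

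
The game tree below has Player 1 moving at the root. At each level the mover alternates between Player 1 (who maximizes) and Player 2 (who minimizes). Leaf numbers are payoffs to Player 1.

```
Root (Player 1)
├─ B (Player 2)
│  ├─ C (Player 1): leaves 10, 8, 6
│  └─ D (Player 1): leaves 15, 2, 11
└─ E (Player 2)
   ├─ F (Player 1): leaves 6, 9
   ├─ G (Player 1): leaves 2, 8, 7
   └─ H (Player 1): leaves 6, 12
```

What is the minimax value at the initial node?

10

C (Player 1): max(10, 8, 6) = 10
D (Player 1): max(15, 2, 11) = 15
B (Player 2): min(10, 15) = 10
F (Player 1): max(6, 9) = 9
G (Player 1): max(2, 8, 7) = 8
H (Player 1): max(6, 12) = 12
E (Player 2): min(9, 8, 12) = 8
Root (Player 1): max(10, 8) = 10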